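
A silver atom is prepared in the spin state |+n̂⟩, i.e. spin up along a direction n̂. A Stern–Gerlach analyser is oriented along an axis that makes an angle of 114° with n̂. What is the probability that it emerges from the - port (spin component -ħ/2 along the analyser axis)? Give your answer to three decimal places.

For spin-½, the probability of finding spin-up along an axis at angle θ to the initial spin direction is cos²(θ/2); spin-down is sin²(θ/2).
θ = 114°, so P = sin²(57°) ≈ 0.703.

0.703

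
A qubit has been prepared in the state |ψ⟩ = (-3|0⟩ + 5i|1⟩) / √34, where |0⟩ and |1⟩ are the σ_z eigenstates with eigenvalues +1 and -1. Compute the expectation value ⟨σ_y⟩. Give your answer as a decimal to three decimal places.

⟨σ_y⟩ = 2 Im(a* b)/(|a|²+|b|²) with a = -3, b = 5i.
a* b = -15i, so ⟨σ_y⟩ = -30/34.

-0.882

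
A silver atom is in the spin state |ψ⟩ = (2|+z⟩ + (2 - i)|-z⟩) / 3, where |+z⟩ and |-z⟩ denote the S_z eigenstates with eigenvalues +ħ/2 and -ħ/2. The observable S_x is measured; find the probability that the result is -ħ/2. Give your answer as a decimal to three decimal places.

|-x⟩ = (|+z⟩ - |-z⟩)/√2, so ⟨-x|ψ⟩ = (i) / (√2·3).
P = |i|² / 18 = 1/18.

0.056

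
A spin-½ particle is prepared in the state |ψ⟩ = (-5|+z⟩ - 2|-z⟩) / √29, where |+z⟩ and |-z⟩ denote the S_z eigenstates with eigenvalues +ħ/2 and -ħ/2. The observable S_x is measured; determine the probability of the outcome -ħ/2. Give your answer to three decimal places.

|-x⟩ = (|+z⟩ - |-z⟩)/√2, so ⟨-x|ψ⟩ = (-3) / (√2·√29).
P = |-3|² / 58 = 9/58.

0.155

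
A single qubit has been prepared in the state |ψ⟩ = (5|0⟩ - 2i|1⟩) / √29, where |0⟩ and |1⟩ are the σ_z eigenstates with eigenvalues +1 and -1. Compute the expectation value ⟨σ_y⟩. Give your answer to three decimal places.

-0.690

⟨σ_y⟩ = 2 Im(a* b)/(|a|²+|b|²) with a = 5, b = -2i.
a* b = -10i, so ⟨σ_y⟩ = -20/29.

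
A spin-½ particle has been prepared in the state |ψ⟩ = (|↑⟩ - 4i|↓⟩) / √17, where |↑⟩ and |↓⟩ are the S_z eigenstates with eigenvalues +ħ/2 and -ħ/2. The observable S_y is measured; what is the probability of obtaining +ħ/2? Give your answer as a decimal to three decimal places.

0.265

|+y⟩ = (|↑⟩ + i|↓⟩)/√2, so ⟨+y|ψ⟩ = (-3) / (√2·√17).
P = |-3|² / 34 = 9/34.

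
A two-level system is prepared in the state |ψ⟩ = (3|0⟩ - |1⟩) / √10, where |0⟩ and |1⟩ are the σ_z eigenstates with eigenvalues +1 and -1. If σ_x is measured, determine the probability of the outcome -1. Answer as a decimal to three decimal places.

|-x⟩ = (|0⟩ - |1⟩)/√2, so ⟨-x|ψ⟩ = (4) / (√2·√10).
P = |4|² / 20 = 16/20.

0.800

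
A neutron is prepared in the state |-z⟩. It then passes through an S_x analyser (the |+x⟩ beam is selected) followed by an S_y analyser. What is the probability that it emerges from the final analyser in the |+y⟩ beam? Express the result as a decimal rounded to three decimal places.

First analyser (S_x): from |-z⟩, P(|+x⟩) = 1/2.
After stage 1 the state is |+x⟩; P(|+y⟩) = |⟨+y|+x⟩|² = 1/2.
Joint probability = 1/2 × 1/2 = 0.250.

0.250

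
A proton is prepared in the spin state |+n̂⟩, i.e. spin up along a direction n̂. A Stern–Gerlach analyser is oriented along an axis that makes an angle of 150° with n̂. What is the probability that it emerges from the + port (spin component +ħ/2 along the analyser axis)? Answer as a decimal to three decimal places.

0.067

For spin-½, the probability of finding spin-up along an axis at angle θ to the initial spin direction is cos²(θ/2); spin-down is sin²(θ/2).
θ = 150°, so P = cos²(75°) ≈ 0.067.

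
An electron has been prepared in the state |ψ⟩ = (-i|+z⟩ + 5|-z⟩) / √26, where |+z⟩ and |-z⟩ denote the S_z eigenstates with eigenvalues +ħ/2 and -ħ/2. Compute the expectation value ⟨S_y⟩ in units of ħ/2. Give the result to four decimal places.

⟨σ_y⟩ = 2 Im(a* b)/(|a|²+|b|²) with a = -i, b = 5.
a* b = 5i, so ⟨σ_y⟩ = 10/26.
⟨S_y⟩ = (ħ/2)·⟨σ_y⟩.

0.3846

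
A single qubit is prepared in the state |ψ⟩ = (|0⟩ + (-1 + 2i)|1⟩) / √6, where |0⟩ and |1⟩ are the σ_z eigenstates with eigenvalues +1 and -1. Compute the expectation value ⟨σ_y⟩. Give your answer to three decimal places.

0.667

⟨σ_y⟩ = 2 Im(a* b)/(|a|²+|b|²) with a = 1, b = (-1 + 2i).
a* b = (-1 + 2i), so ⟨σ_y⟩ = 4/6.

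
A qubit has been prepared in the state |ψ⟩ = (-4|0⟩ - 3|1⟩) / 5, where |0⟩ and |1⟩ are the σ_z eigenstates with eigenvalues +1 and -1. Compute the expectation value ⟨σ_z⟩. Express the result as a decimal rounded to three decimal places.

⟨σ_z⟩ = |a|² - |b|² divided by |a|²+|b|², with a, b the |0⟩, |1⟩ amplitudes.
= (16 - 9)/25 = 7/25.

0.280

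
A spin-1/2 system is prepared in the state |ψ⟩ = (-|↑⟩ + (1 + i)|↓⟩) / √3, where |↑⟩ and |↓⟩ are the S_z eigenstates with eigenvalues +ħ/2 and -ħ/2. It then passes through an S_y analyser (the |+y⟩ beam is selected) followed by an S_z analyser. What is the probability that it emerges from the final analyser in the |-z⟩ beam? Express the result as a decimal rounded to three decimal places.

First analyser (S_y): P(|+y⟩) = |⟨+y|ψ⟩|² = 1/6.
After stage 1 the state is |+y⟩; P(|-z⟩) = |⟨-z|+y⟩|² = 1/2.
Joint probability = 1/6 × 1/2 = 0.083.

0.083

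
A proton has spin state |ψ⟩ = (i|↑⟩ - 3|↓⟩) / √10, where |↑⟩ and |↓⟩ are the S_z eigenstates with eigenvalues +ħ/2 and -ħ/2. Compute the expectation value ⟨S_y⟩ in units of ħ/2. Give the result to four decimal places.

⟨σ_y⟩ = 2 Im(a* b)/(|a|²+|b|²) with a = i, b = -3.
a* b = 3i, so ⟨σ_y⟩ = 6/10.
⟨S_y⟩ = (ħ/2)·⟨σ_y⟩.

0.6000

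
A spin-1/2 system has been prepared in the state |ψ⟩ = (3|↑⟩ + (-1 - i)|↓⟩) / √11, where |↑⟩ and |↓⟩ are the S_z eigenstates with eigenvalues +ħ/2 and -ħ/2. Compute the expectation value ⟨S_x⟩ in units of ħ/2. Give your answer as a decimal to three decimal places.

-0.545

⟨σ_x⟩ = 2 Re(a* b)/(|a|²+|b|²) with a = 3, b = (-1 - i).
a* b = (-3 - 3i), so ⟨σ_x⟩ = -6/11.
⟨S_x⟩ = (ħ/2)·⟨σ_x⟩.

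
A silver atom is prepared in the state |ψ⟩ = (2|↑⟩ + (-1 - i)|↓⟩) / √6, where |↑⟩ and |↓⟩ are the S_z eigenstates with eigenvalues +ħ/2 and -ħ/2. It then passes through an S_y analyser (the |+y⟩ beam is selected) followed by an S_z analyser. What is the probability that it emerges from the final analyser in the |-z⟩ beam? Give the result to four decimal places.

First analyser (S_y): P(|+y⟩) = |⟨+y|ψ⟩|² = 2/12.
After stage 1 the state is |+y⟩; P(|-z⟩) = |⟨-z|+y⟩|² = 1/2.
Joint probability = 2/12 × 1/2 = 0.0833.

0.0833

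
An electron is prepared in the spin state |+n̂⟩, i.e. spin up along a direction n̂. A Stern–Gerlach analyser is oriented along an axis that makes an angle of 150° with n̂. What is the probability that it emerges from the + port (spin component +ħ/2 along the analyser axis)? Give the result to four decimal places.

0.0670

For spin-½, the probability of finding spin-up along an axis at angle θ to the initial spin direction is cos²(θ/2); spin-down is sin²(θ/2).
θ = 150°, so P = cos²(75°) ≈ 0.0670.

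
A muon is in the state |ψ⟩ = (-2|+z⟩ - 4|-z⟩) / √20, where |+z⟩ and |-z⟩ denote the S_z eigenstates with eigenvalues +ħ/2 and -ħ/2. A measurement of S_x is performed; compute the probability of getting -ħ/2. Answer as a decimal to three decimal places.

0.100

|-x⟩ = (|+z⟩ - |-z⟩)/√2, so ⟨-x|ψ⟩ = (2) / (√2·√20).
P = |2|² / 40 = 4/40.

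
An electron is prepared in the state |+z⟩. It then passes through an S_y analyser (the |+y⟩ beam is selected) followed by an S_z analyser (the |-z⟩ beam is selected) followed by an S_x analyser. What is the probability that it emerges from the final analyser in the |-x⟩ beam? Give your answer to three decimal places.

0.125

First analyser (S_y): from |+z⟩, P(|+y⟩) = 1/2.
After stage 1 the state is |+y⟩; P(|-z⟩) = |⟨-z|+y⟩|² = 1/2.
After stage 2 the state is |-z⟩; P(|-x⟩) = |⟨-x|-z⟩|² = 1/2.
Joint probability = 1/2 × 1/2 × 1/2 = 0.125.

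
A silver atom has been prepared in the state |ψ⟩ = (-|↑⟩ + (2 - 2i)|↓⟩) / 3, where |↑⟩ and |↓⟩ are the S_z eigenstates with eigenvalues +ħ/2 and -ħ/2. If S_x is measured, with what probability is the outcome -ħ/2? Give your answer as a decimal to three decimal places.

0.722

|-x⟩ = (|↑⟩ - |↓⟩)/√2, so ⟨-x|ψ⟩ = (-3 + 2i) / (√2·3).
P = |-3 + 2i|² / 18 = 13/18.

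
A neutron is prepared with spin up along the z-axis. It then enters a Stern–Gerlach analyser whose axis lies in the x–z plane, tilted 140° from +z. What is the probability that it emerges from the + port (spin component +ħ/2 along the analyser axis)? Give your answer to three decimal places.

0.117

For spin-½, the probability of finding spin-up along an axis at angle θ to the initial spin direction is cos²(θ/2); spin-down is sin²(θ/2).
θ = 140°, so P = cos²(70°) ≈ 0.117.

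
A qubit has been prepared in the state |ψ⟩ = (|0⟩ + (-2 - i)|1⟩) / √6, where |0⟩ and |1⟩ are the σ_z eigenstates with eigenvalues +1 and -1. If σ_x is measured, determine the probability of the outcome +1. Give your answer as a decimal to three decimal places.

0.167

|+x⟩ = (|0⟩ + |1⟩)/√2, so ⟨+x|ψ⟩ = (-1 - i) / (√2·√6).
P = |-1 - i|² / 12 = 2/12.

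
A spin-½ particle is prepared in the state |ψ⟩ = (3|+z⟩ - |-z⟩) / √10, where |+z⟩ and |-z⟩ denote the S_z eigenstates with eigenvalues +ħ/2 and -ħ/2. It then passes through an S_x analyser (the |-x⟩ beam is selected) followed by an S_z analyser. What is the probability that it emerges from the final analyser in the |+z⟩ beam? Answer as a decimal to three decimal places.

First analyser (S_x): P(|-x⟩) = |⟨-x|ψ⟩|² = 16/20.
After stage 1 the state is |-x⟩; P(|+z⟩) = |⟨+z|-x⟩|² = 1/2.
Joint probability = 16/20 × 1/2 = 0.400.

0.400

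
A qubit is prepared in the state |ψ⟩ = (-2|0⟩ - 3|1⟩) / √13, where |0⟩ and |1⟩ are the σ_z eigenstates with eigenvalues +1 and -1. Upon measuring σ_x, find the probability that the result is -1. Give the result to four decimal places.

|-x⟩ = (|0⟩ - |1⟩)/√2, so ⟨-x|ψ⟩ = (1) / (√2·√13).
P = |1|² / 26 = 1/26.

0.0385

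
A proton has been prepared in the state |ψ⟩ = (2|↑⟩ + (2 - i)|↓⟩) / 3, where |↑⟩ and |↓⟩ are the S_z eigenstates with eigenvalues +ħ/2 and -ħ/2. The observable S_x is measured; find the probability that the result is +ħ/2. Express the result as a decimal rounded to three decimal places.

0.944

|+x⟩ = (|↑⟩ + |↓⟩)/√2, so ⟨+x|ψ⟩ = (4 - i) / (√2·3).
P = |4 - i|² / 18 = 17/18.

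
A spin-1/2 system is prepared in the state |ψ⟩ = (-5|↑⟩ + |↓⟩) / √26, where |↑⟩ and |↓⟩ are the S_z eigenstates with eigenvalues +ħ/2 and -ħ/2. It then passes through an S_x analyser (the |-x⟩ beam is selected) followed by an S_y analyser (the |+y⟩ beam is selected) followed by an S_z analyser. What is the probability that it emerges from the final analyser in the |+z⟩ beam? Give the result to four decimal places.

First analyser (S_x): P(|-x⟩) = |⟨-x|ψ⟩|² = 36/52.
After stage 1 the state is |-x⟩; P(|+y⟩) = |⟨+y|-x⟩|² = 1/2.
After stage 2 the state is |+y⟩; P(|+z⟩) = |⟨+z|+y⟩|² = 1/2.
Joint probability = 36/52 × 1/2 × 1/2 = 0.1731.

0.1731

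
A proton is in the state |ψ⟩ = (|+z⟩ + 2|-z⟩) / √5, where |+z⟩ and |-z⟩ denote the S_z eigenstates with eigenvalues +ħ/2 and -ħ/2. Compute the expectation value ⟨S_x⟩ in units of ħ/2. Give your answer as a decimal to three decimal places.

⟨σ_x⟩ = 2 Re(a* b)/(|a|²+|b|²) with a = 1, b = 2.
a* b = 2, so ⟨σ_x⟩ = 4/5.
⟨S_x⟩ = (ħ/2)·⟨σ_x⟩.

0.800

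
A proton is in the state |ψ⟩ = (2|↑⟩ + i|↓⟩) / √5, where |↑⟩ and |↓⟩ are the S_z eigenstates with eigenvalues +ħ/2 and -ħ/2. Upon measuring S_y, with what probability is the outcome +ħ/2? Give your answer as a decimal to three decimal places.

|+y⟩ = (|↑⟩ + i|↓⟩)/√2, so ⟨+y|ψ⟩ = (3) / (√2·√5).
P = |3|² / 10 = 9/10.

0.900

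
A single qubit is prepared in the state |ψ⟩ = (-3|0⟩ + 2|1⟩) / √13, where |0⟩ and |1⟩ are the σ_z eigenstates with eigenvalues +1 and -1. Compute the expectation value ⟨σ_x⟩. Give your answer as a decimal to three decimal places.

⟨σ_x⟩ = 2 Re(a* b)/(|a|²+|b|²) with a = -3, b = 2.
a* b = -6, so ⟨σ_x⟩ = -12/13.

-0.923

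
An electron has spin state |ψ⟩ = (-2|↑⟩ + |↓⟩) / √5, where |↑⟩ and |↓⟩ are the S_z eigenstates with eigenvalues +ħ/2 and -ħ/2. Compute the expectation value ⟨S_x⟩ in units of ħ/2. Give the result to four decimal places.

-0.8000

⟨σ_x⟩ = 2 Re(a* b)/(|a|²+|b|²) with a = -2, b = 1.
a* b = -2, so ⟨σ_x⟩ = -4/5.
⟨S_x⟩ = (ħ/2)·⟨σ_x⟩.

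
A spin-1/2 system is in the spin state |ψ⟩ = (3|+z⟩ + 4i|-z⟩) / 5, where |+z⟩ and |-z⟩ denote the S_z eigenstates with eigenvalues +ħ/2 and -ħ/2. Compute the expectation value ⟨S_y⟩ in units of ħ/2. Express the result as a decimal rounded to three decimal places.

0.960

⟨σ_y⟩ = 2 Im(a* b)/(|a|²+|b|²) with a = 3, b = 4i.
a* b = 12i, so ⟨σ_y⟩ = 24/25.
⟨S_y⟩ = (ħ/2)·⟨σ_y⟩.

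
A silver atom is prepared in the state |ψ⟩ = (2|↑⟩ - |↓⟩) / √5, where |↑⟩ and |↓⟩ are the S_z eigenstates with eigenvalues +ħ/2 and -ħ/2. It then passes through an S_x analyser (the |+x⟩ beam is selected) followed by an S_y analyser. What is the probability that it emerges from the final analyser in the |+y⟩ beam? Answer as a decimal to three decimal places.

0.050

First analyser (S_x): P(|+x⟩) = |⟨+x|ψ⟩|² = 1/10.
After stage 1 the state is |+x⟩; P(|+y⟩) = |⟨+y|+x⟩|² = 1/2.
Joint probability = 1/10 × 1/2 = 0.050.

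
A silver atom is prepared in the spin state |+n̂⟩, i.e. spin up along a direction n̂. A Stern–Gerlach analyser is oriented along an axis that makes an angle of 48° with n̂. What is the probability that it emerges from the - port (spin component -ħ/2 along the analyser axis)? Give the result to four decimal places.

0.1654

For spin-½, the probability of finding spin-up along an axis at angle θ to the initial spin direction is cos²(θ/2); spin-down is sin²(θ/2).
θ = 48°, so P = sin²(24°) ≈ 0.1654.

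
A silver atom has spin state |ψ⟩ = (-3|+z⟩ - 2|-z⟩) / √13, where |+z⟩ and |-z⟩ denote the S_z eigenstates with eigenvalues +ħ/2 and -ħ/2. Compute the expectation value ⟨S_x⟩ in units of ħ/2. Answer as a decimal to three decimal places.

⟨σ_x⟩ = 2 Re(a* b)/(|a|²+|b|²) with a = -3, b = -2.
a* b = 6, so ⟨σ_x⟩ = 12/13.
⟨S_x⟩ = (ħ/2)·⟨σ_x⟩.

0.923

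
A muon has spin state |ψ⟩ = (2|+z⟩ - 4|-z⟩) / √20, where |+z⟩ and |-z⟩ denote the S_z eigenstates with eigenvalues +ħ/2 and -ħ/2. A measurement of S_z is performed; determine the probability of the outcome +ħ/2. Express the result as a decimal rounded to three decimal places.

0.200

The +ħ/2 outcome corresponds to |+z⟩. Its amplitude in |ψ⟩ is 2/√20.
P = |2|² / 20 = 4/20.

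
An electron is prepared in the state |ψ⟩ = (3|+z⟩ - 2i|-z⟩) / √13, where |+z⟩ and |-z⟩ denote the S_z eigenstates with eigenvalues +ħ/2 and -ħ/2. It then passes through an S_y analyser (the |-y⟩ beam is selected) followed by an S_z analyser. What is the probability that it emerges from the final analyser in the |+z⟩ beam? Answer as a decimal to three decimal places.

0.481

First analyser (S_y): P(|-y⟩) = |⟨-y|ψ⟩|² = 25/26.
After stage 1 the state is |-y⟩; P(|+z⟩) = |⟨+z|-y⟩|² = 1/2.
Joint probability = 25/26 × 1/2 = 0.481.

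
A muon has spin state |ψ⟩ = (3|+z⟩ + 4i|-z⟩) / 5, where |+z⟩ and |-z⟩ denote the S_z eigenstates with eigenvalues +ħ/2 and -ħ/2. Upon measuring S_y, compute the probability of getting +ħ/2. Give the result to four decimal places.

|+y⟩ = (|+z⟩ + i|-z⟩)/√2, so ⟨+y|ψ⟩ = (7) / (√2·5).
P = |7|² / 50 = 49/50.

0.9800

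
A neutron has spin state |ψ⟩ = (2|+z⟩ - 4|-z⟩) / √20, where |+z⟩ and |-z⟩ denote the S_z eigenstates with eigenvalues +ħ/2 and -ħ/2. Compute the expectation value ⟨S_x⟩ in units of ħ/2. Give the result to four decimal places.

-0.8000

⟨σ_x⟩ = 2 Re(a* b)/(|a|²+|b|²) with a = 2, b = -4.
a* b = -8, so ⟨σ_x⟩ = -16/20.
⟨S_x⟩ = (ħ/2)·⟨σ_x⟩.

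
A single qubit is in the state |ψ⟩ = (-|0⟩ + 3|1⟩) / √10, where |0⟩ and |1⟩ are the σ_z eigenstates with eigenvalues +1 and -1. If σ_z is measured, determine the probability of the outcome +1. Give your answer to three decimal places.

The +1 outcome corresponds to |0⟩. Its amplitude in |ψ⟩ is -1/√10.
P = |-1|² / 10 = 1/10.

0.100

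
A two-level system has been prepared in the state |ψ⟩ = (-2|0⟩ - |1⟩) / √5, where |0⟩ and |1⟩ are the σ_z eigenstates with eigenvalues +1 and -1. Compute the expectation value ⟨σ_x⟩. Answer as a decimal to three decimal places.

0.800

⟨σ_x⟩ = 2 Re(a* b)/(|a|²+|b|²) with a = -2, b = -1.
a* b = 2, so ⟨σ_x⟩ = 4/5.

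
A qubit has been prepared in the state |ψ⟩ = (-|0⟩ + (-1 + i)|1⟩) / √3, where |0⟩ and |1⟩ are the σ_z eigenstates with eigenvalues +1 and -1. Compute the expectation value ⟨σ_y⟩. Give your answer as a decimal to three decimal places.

⟨σ_y⟩ = 2 Im(a* b)/(|a|²+|b|²) with a = -1, b = (-1 + i).
a* b = (1 - i), so ⟨σ_y⟩ = -2/3.

-0.667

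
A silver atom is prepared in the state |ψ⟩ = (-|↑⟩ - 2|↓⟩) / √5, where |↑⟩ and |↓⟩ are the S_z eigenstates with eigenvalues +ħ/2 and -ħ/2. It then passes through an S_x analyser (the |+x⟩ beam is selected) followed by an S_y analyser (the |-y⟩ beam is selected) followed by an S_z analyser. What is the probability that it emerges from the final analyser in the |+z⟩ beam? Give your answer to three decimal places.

0.225

First analyser (S_x): P(|+x⟩) = |⟨+x|ψ⟩|² = 9/10.
After stage 1 the state is |+x⟩; P(|-y⟩) = |⟨-y|+x⟩|² = 1/2.
After stage 2 the state is |-y⟩; P(|+z⟩) = |⟨+z|-y⟩|² = 1/2.
Joint probability = 9/10 × 1/2 × 1/2 = 0.225.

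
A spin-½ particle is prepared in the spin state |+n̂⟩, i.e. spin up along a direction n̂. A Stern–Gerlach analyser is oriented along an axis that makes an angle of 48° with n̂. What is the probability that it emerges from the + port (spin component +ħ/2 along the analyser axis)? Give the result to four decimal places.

For spin-½, the probability of finding spin-up along an axis at angle θ to the initial spin direction is cos²(θ/2); spin-down is sin²(θ/2).
θ = 48°, so P = cos²(24°) ≈ 0.8346.

0.8346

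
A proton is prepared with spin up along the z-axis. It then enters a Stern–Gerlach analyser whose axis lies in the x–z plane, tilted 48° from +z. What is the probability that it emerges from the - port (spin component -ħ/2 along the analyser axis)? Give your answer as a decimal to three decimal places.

0.165

For spin-½, the probability of finding spin-up along an axis at angle θ to the initial spin direction is cos²(θ/2); spin-down is sin²(θ/2).
θ = 48°, so P = sin²(24°) ≈ 0.165.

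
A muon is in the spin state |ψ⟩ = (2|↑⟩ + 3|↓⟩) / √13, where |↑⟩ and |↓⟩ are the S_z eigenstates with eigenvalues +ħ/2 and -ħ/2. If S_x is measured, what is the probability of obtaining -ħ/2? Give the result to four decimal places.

|-x⟩ = (|↑⟩ - |↓⟩)/√2, so ⟨-x|ψ⟩ = (-1) / (√2·√13).
P = |-1|² / 26 = 1/26.

0.0385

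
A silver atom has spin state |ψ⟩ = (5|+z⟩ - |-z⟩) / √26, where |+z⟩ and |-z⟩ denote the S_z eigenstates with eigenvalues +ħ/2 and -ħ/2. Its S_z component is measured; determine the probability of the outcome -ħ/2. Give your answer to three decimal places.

0.038

The -ħ/2 outcome corresponds to |-z⟩. Its amplitude in |ψ⟩ is -1/√26.
P = |-1|² / 26 = 1/26.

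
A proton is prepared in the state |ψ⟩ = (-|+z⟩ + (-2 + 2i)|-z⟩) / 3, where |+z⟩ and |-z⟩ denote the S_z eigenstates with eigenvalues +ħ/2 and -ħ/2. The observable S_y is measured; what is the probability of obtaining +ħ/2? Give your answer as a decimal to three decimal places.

|+y⟩ = (|+z⟩ + i|-z⟩)/√2, so ⟨+y|ψ⟩ = (1 + 2i) / (√2·3).
P = |1 + 2i|² / 18 = 5/18.

0.278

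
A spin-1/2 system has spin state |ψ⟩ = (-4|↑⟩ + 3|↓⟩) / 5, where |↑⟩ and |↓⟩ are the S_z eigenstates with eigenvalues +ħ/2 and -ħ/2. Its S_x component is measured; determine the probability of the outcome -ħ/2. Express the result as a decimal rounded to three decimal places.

0.980

|-x⟩ = (|↑⟩ - |↓⟩)/√2, so ⟨-x|ψ⟩ = (-7) / (√2·5).
P = |-7|² / 50 = 49/50.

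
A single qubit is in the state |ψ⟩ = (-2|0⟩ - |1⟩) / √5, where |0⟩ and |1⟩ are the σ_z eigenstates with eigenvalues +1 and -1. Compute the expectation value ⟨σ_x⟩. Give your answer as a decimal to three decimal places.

⟨σ_x⟩ = 2 Re(a* b)/(|a|²+|b|²) with a = -2, b = -1.
a* b = 2, so ⟨σ_x⟩ = 4/5.

0.800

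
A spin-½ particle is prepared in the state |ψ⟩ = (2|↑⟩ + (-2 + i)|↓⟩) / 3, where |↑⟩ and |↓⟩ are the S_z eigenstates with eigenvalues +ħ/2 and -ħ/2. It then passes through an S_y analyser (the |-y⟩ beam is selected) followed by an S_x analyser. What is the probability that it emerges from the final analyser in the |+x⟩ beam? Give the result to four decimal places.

First analyser (S_y): P(|-y⟩) = |⟨-y|ψ⟩|² = 5/18.
After stage 1 the state is |-y⟩; P(|+x⟩) = |⟨+x|-y⟩|² = 1/2.
Joint probability = 5/18 × 1/2 = 0.1389.

0.1389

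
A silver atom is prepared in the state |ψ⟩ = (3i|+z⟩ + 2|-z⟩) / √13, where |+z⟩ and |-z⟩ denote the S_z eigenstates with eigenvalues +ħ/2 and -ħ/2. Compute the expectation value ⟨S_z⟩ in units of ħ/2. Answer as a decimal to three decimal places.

⟨σ_z⟩ = |a|² - |b|² divided by |a|²+|b|², with a, b the |+z⟩, |-z⟩ amplitudes.
= (9 - 4)/13 = 5/13.
⟨S_z⟩ = (ħ/2)·⟨σ_z⟩.

0.385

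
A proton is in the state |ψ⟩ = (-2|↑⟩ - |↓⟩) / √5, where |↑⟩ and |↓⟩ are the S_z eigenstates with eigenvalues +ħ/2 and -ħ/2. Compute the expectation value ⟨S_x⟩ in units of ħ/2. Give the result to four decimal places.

⟨σ_x⟩ = 2 Re(a* b)/(|a|²+|b|²) with a = -2, b = -1.
a* b = 2, so ⟨σ_x⟩ = 4/5.
⟨S_x⟩ = (ħ/2)·⟨σ_x⟩.

0.8000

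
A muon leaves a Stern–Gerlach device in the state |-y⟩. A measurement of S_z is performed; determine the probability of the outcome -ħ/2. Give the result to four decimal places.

In the S_z basis, |-y⟩ = (|+z⟩ - i|-z⟩)/√2 and |-z⟩ = |-z⟩.
|⟨-z|-y⟩|² = 1/2.

0.5000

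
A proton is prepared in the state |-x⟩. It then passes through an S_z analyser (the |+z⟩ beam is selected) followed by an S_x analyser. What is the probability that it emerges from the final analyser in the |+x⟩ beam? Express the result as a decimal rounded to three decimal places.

0.250

First analyser (S_z): from |-x⟩, P(|+z⟩) = 1/2.
After stage 1 the state is |+z⟩; P(|+x⟩) = |⟨+x|+z⟩|² = 1/2.
Joint probability = 1/2 × 1/2 = 0.250.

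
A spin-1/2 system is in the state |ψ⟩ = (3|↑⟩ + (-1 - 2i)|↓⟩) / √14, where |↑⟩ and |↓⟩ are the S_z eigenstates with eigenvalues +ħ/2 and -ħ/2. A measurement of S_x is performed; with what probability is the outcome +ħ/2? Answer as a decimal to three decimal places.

0.286

|+x⟩ = (|↑⟩ + |↓⟩)/√2, so ⟨+x|ψ⟩ = (2 - 2i) / (√2·√14).
P = |2 - 2i|² / 28 = 8/28.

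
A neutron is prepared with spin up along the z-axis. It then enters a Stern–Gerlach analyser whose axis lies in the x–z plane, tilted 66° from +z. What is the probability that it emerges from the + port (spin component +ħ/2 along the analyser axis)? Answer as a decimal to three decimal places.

0.703

For spin-½, the probability of finding spin-up along an axis at angle θ to the initial spin direction is cos²(θ/2); spin-down is sin²(θ/2).
θ = 66°, so P = cos²(33°) ≈ 0.703.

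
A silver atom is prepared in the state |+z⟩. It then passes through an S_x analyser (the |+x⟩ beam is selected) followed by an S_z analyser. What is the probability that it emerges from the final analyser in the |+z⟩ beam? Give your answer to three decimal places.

First analyser (S_x): from |+z⟩, P(|+x⟩) = 1/2.
After stage 1 the state is |+x⟩; P(|+z⟩) = |⟨+z|+x⟩|² = 1/2.
Joint probability = 1/2 × 1/2 = 0.250.

0.250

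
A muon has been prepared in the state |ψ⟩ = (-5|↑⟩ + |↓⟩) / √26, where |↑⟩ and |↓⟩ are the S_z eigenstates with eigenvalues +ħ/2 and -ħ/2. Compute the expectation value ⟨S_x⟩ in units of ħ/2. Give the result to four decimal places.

⟨σ_x⟩ = 2 Re(a* b)/(|a|²+|b|²) with a = -5, b = 1.
a* b = -5, so ⟨σ_x⟩ = -10/26.
⟨S_x⟩ = (ħ/2)·⟨σ_x⟩.

-0.3846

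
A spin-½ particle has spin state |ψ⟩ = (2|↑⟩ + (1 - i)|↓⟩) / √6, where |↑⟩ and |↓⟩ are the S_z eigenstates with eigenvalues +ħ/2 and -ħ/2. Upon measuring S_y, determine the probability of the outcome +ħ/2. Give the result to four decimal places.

|+y⟩ = (|↑⟩ + i|↓⟩)/√2, so ⟨+y|ψ⟩ = (1 - i) / (√2·√6).
P = |1 - i|² / 12 = 2/12.

0.1667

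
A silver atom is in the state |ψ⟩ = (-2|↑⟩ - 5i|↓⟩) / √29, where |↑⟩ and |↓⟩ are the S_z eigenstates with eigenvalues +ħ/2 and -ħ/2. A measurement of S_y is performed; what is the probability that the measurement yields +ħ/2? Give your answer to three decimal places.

|+y⟩ = (|↑⟩ + i|↓⟩)/√2, so ⟨+y|ψ⟩ = (-7) / (√2·√29).
P = |-7|² / 58 = 49/58.

0.845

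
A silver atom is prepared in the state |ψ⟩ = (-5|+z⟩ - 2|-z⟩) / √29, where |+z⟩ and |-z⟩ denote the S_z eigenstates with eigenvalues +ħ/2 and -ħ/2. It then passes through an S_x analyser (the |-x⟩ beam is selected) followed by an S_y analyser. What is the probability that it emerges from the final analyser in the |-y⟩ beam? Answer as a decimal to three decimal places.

0.078

First analyser (S_x): P(|-x⟩) = |⟨-x|ψ⟩|² = 9/58.
After stage 1 the state is |-x⟩; P(|-y⟩) = |⟨-y|-x⟩|² = 1/2.
Joint probability = 9/58 × 1/2 = 0.078.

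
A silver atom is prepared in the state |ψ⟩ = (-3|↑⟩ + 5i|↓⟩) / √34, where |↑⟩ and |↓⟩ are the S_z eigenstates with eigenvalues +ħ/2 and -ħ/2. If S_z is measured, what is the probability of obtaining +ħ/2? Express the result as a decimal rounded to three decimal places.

0.265

The +ħ/2 outcome corresponds to |↑⟩. Its amplitude in |ψ⟩ is -3/√34.
P = |-3|² / 34 = 9/34.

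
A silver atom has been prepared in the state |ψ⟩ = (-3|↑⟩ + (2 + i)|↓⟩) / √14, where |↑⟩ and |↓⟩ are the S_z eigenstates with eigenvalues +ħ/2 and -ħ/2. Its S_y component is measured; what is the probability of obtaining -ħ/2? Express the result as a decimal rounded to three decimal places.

0.714

|-y⟩ = (|↑⟩ - i|↓⟩)/√2, so ⟨-y|ψ⟩ = (-4 + 2i) / (√2·√14).
P = |-4 + 2i|² / 28 = 20/28.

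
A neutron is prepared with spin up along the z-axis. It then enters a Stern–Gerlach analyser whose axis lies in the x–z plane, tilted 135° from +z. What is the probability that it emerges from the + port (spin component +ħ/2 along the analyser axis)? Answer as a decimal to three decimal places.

0.146

For spin-½, the probability of finding spin-up along an axis at angle θ to the initial spin direction is cos²(θ/2); spin-down is sin²(θ/2).
θ = 135°, so P = cos²(67.5°) ≈ 0.146.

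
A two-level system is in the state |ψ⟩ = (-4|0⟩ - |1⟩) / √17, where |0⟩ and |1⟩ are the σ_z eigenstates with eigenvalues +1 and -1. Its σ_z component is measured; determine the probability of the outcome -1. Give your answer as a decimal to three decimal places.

The -1 outcome corresponds to |1⟩. Its amplitude in |ψ⟩ is -1/√17.
P = |-1|² / 17 = 1/17.

0.059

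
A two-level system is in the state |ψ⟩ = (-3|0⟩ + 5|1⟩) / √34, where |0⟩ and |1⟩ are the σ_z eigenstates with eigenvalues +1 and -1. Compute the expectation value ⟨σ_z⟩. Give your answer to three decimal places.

-0.471

⟨σ_z⟩ = |a|² - |b|² divided by |a|²+|b|², with a, b the |0⟩, |1⟩ amplitudes.
= (9 - 25)/34 = -16/34.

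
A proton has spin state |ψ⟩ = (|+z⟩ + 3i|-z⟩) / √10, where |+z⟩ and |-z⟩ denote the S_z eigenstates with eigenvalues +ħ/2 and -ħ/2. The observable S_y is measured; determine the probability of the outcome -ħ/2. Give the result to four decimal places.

|-y⟩ = (|+z⟩ - i|-z⟩)/√2, so ⟨-y|ψ⟩ = (-2) / (√2·√10).
P = |-2|² / 20 = 4/20.

0.2000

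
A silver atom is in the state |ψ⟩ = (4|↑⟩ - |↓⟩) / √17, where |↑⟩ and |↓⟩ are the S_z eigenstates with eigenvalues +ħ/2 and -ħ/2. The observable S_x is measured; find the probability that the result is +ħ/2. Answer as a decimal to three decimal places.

|+x⟩ = (|↑⟩ + |↓⟩)/√2, so ⟨+x|ψ⟩ = (3) / (√2·√17).
P = |3|² / 34 = 9/34.

0.265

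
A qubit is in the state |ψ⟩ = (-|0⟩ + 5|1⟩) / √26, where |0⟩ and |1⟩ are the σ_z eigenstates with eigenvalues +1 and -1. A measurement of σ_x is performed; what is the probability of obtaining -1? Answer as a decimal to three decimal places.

|-x⟩ = (|0⟩ - |1⟩)/√2, so ⟨-x|ψ⟩ = (-6) / (√2·√26).
P = |-6|² / 52 = 36/52.

0.692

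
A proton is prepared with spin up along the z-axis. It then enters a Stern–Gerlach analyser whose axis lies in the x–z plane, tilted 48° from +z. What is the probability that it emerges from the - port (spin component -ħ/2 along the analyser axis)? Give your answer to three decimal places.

For spin-½, the probability of finding spin-up along an axis at angle θ to the initial spin direction is cos²(θ/2); spin-down is sin²(θ/2).
θ = 48°, so P = sin²(24°) ≈ 0.165.

0.165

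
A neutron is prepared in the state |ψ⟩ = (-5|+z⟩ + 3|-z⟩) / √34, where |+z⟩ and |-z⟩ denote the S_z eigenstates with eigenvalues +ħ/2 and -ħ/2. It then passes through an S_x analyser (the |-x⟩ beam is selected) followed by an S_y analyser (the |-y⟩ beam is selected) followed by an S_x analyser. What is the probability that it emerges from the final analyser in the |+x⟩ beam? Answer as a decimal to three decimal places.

0.235

First analyser (S_x): P(|-x⟩) = |⟨-x|ψ⟩|² = 64/68.
After stage 1 the state is |-x⟩; P(|-y⟩) = |⟨-y|-x⟩|² = 1/2.
After stage 2 the state is |-y⟩; P(|+x⟩) = |⟨+x|-y⟩|² = 1/2.
Joint probability = 64/68 × 1/2 × 1/2 = 0.235.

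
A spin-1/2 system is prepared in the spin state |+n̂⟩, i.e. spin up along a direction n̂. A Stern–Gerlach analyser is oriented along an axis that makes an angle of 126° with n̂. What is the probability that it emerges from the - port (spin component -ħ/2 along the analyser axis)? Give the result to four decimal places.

For spin-½, the probability of finding spin-up along an axis at angle θ to the initial spin direction is cos²(θ/2); spin-down is sin²(θ/2).
θ = 126°, so P = sin²(63°) ≈ 0.7939.

0.7939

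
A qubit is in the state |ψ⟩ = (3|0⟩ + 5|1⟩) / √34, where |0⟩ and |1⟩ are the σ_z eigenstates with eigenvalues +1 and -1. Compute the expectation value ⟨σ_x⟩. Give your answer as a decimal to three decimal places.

0.882

⟨σ_x⟩ = 2 Re(a* b)/(|a|²+|b|²) with a = 3, b = 5.
a* b = 15, so ⟨σ_x⟩ = 30/34.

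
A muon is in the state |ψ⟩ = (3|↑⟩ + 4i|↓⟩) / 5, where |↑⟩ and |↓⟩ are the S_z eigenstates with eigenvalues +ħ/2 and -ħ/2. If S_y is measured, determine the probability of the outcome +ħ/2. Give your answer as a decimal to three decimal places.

|+y⟩ = (|↑⟩ + i|↓⟩)/√2, so ⟨+y|ψ⟩ = (7) / (√2·5).
P = |7|² / 50 = 49/50.

0.980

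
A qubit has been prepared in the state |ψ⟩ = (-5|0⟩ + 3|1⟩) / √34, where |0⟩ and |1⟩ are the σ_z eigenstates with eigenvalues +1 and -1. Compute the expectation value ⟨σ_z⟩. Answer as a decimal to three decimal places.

⟨σ_z⟩ = |a|² - |b|² divided by |a|²+|b|², with a, b the |0⟩, |1⟩ amplitudes.
= (25 - 9)/34 = 16/34.

0.471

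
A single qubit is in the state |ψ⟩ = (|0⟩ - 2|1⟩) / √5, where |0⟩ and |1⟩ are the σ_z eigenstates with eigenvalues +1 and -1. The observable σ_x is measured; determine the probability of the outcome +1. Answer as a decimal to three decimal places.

0.100

|+x⟩ = (|0⟩ + |1⟩)/√2, so ⟨+x|ψ⟩ = (-1) / (√2·√5).
P = |-1|² / 10 = 1/10.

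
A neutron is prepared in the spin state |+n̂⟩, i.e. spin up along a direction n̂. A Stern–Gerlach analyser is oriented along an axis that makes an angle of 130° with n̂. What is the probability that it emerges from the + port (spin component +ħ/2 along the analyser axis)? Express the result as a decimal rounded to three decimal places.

0.179

For spin-½, the probability of finding spin-up along an axis at angle θ to the initial spin direction is cos²(θ/2); spin-down is sin²(θ/2).
θ = 130°, so P = cos²(65°) ≈ 0.179.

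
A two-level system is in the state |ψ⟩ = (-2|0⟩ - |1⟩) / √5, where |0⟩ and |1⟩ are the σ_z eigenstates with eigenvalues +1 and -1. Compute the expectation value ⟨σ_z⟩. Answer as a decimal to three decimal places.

0.600

⟨σ_z⟩ = |a|² - |b|² divided by |a|²+|b|², with a, b the |0⟩, |1⟩ amplitudes.
= (4 - 1)/5 = 3/5.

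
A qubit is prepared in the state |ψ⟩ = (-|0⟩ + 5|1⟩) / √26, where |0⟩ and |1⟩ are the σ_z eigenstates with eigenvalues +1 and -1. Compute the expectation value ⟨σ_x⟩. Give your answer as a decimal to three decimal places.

⟨σ_x⟩ = 2 Re(a* b)/(|a|²+|b|²) with a = -1, b = 5.
a* b = -5, so ⟨σ_x⟩ = -10/26.

-0.385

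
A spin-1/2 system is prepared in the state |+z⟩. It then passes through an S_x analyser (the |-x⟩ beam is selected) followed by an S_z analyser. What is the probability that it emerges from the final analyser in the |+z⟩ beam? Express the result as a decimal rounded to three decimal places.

First analyser (S_x): from |+z⟩, P(|-x⟩) = 1/2.
After stage 1 the state is |-x⟩; P(|+z⟩) = |⟨+z|-x⟩|² = 1/2.
Joint probability = 1/2 × 1/2 = 0.250.

0.250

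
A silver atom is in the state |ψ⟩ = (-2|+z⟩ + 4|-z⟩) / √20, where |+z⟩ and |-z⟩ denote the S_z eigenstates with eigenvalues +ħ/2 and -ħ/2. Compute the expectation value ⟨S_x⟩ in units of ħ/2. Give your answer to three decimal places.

-0.800

⟨σ_x⟩ = 2 Re(a* b)/(|a|²+|b|²) with a = -2, b = 4.
a* b = -8, so ⟨σ_x⟩ = -16/20.
⟨S_x⟩ = (ħ/2)·⟨σ_x⟩.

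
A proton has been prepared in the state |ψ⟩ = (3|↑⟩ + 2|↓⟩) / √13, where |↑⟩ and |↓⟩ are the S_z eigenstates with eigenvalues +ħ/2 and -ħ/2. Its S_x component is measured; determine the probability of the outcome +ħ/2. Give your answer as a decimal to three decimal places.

|+x⟩ = (|↑⟩ + |↓⟩)/√2, so ⟨+x|ψ⟩ = (5) / (√2·√13).
P = |5|² / 26 = 25/26.

0.962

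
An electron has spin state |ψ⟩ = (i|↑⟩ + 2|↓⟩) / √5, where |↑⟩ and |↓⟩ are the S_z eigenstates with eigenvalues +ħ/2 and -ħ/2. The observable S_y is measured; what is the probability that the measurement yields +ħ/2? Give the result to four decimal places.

0.1000

|+y⟩ = (|↑⟩ + i|↓⟩)/√2, so ⟨+y|ψ⟩ = (-i) / (√2·√5).
P = |-i|² / 10 = 1/10.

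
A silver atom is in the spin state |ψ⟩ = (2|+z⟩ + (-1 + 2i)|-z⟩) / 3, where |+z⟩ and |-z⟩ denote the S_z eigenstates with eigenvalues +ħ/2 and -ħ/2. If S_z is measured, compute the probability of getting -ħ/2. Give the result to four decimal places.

The -ħ/2 outcome corresponds to |-z⟩. Its amplitude in |ψ⟩ is (-1 + 2i)/3.
P = |-1 + 2i|² / 9 = 5/9.

0.5556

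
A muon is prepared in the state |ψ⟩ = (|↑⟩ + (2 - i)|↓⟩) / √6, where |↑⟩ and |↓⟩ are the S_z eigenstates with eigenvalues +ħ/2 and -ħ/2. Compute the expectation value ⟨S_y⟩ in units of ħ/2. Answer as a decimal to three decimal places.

-0.333

⟨σ_y⟩ = 2 Im(a* b)/(|a|²+|b|²) with a = 1, b = (2 - i).
a* b = (2 - i), so ⟨σ_y⟩ = -2/6.
⟨S_y⟩ = (ħ/2)·⟨σ_y⟩.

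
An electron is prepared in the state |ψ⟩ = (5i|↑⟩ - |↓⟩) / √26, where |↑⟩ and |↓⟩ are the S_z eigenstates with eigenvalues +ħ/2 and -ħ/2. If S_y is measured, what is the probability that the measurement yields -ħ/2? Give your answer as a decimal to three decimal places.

0.308

|-y⟩ = (|↑⟩ - i|↓⟩)/√2, so ⟨-y|ψ⟩ = (4i) / (√2·√26).
P = |4i|² / 52 = 16/52.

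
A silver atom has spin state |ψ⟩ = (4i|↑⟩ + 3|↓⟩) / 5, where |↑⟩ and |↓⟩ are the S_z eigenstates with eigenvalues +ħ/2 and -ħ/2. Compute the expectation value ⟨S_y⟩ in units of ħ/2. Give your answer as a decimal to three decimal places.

-0.960

⟨σ_y⟩ = 2 Im(a* b)/(|a|²+|b|²) with a = 4i, b = 3.
a* b = -12i, so ⟨σ_y⟩ = -24/25.
⟨S_y⟩ = (ħ/2)·⟨σ_y⟩.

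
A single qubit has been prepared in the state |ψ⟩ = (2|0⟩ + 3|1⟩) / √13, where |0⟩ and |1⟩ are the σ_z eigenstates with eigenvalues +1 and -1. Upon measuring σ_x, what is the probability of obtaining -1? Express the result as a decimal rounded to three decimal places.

|-x⟩ = (|0⟩ - |1⟩)/√2, so ⟨-x|ψ⟩ = (-1) / (√2·√13).
P = |-1|² / 26 = 1/26.

0.038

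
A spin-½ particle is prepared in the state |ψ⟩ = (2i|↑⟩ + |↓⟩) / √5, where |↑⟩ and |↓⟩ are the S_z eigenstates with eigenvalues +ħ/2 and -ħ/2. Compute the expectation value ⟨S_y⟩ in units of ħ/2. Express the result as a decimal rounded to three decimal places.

-0.800

⟨σ_y⟩ = 2 Im(a* b)/(|a|²+|b|²) with a = 2i, b = 1.
a* b = -2i, so ⟨σ_y⟩ = -4/5.
⟨S_y⟩ = (ħ/2)·⟨σ_y⟩.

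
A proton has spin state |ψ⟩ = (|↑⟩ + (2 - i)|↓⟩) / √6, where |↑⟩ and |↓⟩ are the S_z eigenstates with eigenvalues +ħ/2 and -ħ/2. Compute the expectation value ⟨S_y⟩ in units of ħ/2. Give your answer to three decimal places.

⟨σ_y⟩ = 2 Im(a* b)/(|a|²+|b|²) with a = 1, b = (2 - i).
a* b = (2 - i), so ⟨σ_y⟩ = -2/6.
⟨S_y⟩ = (ħ/2)·⟨σ_y⟩.

-0.333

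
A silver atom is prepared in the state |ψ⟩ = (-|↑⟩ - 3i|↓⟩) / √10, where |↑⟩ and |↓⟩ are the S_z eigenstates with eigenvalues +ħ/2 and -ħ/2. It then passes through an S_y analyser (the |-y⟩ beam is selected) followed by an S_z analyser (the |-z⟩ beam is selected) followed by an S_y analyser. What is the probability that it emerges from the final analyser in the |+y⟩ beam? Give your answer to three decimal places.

0.050

First analyser (S_y): P(|-y⟩) = |⟨-y|ψ⟩|² = 4/20.
After stage 1 the state is |-y⟩; P(|-z⟩) = |⟨-z|-y⟩|² = 1/2.
After stage 2 the state is |-z⟩; P(|+y⟩) = |⟨+y|-z⟩|² = 1/2.
Joint probability = 4/20 × 1/2 × 1/2 = 0.050.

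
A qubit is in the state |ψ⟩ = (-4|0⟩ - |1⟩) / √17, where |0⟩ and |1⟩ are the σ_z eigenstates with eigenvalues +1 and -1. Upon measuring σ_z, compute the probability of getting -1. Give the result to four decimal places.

0.0588

The -1 outcome corresponds to |1⟩. Its amplitude in |ψ⟩ is -1/√17.
P = |-1|² / 17 = 1/17.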